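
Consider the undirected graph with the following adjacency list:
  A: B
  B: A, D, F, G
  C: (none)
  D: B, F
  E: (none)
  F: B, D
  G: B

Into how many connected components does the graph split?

3

C is isolated — a component by itself.
E is isolated — a component by itself.
Starting from A we can reach A, B, D, F, G. That is one component of size 5.
Total: 3 components.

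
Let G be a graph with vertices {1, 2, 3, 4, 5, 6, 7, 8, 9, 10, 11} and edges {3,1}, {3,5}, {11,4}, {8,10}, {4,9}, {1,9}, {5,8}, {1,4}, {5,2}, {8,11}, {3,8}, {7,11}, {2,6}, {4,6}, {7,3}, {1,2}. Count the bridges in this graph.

1

The edges on the cycle 7-3-5-2-6-4-11-7 are not bridges since each lies on that cycle.
But removing 8—10 disconnects 8 from 10 — this is a bridge.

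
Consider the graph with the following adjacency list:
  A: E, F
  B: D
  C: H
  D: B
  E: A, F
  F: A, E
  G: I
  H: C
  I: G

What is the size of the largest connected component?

Starting from C we can reach C, H. That is one component of size 2.
Starting from G we can reach G, I. That is one component of size 2.
Starting from B we can reach B, D. That is one component of size 2.
Starting from A we can reach A, E, F. That is one component of size 3.
The largest has 3 vertices.

3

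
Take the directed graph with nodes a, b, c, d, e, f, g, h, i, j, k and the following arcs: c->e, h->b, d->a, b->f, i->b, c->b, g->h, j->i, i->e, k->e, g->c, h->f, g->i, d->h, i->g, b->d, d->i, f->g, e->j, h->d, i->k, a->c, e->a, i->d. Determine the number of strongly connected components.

1

{a, b, c, d, e, f, g, h, i, j, k} are all mutually reachable — one SCC of size 11.
That gives 1 strongly connected component.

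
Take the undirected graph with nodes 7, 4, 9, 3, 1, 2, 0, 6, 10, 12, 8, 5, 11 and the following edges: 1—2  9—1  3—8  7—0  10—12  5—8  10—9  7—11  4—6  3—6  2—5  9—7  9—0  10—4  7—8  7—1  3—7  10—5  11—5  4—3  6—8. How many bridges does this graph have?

1

The edges on the cycle 10-4-3-7-11-5-10 are not bridges since each lies on that cycle.
But removing 12—10 disconnects 12 from 10 — this is a bridge.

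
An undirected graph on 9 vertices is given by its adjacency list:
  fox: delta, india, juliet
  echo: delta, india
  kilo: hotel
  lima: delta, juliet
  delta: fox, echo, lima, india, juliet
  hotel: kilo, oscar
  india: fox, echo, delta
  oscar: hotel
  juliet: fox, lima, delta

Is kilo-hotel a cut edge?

Removing kilo-hotel leaves no path between kilo and hotel: the component count goes from 2 to 3. So it is a bridge.

Yes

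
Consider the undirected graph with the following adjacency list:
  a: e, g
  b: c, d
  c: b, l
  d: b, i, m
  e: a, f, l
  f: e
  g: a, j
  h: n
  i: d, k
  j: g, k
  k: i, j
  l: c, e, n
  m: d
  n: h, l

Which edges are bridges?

The edges on the cycle a-e-l-c-b-d-i-k-j-g-a are not bridges since each lies on that cycle.
But removing e-f disconnects e from f; removing m-d disconnects m from d; removing l-n disconnects l from n; removing n-h disconnects n from h — these are bridges.

d-m, e-f, h-n, l-n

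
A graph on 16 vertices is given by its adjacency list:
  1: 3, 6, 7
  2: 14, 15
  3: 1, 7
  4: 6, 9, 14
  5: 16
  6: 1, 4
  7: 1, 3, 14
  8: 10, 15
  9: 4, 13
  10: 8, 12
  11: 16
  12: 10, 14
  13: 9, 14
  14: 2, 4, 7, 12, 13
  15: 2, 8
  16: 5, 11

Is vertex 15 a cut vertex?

Deleting 15 leaves 2 components (was 2), so 15 is not a cut vertex.

No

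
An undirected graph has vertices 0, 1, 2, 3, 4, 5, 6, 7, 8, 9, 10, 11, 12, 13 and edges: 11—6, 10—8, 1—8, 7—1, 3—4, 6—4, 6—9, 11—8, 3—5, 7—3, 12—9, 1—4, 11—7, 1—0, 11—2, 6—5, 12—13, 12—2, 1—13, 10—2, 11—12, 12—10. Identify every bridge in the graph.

The edges on the cycle 11-12-10-8-1-7-11 are not bridges since each lies on that cycle.
But removing 1—0 disconnects 1 from 0 — this is a bridge.

0-1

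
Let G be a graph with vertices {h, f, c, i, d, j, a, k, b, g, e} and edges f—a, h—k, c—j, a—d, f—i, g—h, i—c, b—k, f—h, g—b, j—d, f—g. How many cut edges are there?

0

The edges on the cycle f-g-b-k-h-f are not bridges since each lies on that cycle.
Every edge lies on some cycle, so there are no bridges.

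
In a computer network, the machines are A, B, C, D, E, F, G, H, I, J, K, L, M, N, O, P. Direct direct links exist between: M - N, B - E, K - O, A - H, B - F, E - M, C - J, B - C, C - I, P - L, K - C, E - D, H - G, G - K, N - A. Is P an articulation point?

No

Deleting P leaves 2 components (was 2), so P is not a cut vertex.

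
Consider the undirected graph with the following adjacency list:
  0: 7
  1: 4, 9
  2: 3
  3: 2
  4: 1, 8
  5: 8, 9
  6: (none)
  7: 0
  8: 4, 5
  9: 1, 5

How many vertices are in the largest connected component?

5

6 is isolated — a component by itself.
Starting from 2 we can reach 2, 3. That is one component of size 2.
Starting from 0 we can reach 0, 7. That is one component of size 2.
Starting from 1 we can reach 1, 4, 5, 8, 9. That is one component of size 5.
The largest has 5 vertices.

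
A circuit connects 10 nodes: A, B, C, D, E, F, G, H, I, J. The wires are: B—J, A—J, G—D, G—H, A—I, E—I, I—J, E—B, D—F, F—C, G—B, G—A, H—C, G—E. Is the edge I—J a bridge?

No

After removing I—J, the path I-A-J still connects them, so the edge is not a bridge.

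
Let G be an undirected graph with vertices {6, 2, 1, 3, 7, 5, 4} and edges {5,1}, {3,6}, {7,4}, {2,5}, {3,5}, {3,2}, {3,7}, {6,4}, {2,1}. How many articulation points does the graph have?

Removing 3 increases the component count from 1 to 2, so 3 is a cut vertex.
By contrast removing 1 leaves 1 component; it is not a cut vertex. No other vertex is a cut vertex either.

1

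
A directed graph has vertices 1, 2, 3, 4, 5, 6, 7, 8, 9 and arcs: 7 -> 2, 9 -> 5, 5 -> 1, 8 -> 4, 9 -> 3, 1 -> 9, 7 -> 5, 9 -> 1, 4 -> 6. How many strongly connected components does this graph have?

7

{1, 5, 9} are all mutually reachable — one SCC of size 3.
{6} is an SCC by itself.
{8} is an SCC by itself.
{7} is an SCC by itself.
{2} is an SCC by itself.
(and 2 more singleton SCCs)
That gives 7 strongly connected components.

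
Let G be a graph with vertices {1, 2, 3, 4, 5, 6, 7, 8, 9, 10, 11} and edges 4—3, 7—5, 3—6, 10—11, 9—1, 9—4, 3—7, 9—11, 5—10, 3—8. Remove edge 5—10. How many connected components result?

2

5 and 10 are still connected via 5-7-3-4-9-11-10, so the component count stays at 2.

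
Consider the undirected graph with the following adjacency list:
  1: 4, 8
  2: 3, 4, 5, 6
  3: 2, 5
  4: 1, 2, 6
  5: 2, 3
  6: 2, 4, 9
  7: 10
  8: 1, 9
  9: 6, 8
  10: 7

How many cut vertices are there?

1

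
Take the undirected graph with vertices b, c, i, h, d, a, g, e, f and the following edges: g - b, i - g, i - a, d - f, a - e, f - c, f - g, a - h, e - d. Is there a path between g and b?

Yes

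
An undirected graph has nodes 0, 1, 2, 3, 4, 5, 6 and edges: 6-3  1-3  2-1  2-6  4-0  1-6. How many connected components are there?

5 is isolated — a component by itself.
Starting from 0 we can reach 0, 4. That is one component of size 2.
Starting from 1 we can reach 1, 2, 3, 6. That is one component of size 4.
Total: 3 components.

3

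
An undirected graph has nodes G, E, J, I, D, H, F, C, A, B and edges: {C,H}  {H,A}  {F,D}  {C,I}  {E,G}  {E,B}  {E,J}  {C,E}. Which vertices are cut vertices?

C, E, H

Removing C increases the component count from 2 to 4, so C is a cut vertex.
Removing E increases the component count from 2 to 5, so E is a cut vertex.
Removing H increases the component count from 2 to 3, so H is a cut vertex.
By contrast removing D leaves 2 components; it is not a cut vertex. No other vertex is a cut vertex either.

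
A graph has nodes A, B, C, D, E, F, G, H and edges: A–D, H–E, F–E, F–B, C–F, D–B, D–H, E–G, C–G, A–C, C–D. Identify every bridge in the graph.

The edges on the cycle C-F-E-G-C are not bridges since each lies on that cycle.
Every edge lies on some cycle, so there are no bridges.

none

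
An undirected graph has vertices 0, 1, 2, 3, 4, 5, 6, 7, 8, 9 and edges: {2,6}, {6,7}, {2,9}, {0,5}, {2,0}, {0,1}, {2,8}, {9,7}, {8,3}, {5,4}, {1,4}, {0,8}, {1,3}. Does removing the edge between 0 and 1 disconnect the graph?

After removing 0–1, the path 0-5-4-1 still connects them, so the edge is not a bridge.

No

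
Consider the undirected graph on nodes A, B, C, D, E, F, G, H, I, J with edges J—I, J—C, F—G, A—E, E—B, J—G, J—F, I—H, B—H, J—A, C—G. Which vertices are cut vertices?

J

Removing J increases the component count from 2 to 3, so J is a cut vertex.
By contrast removing F leaves 2 components; it is not a cut vertex. No other vertex is a cut vertex either.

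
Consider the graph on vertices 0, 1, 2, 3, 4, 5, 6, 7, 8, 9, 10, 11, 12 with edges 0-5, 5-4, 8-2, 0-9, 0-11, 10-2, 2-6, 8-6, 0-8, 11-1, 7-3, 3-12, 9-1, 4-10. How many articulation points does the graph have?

2

Removing 0 increases the component count from 2 to 3, so 0 is a cut vertex.
Removing 3 increases the component count from 2 to 3, so 3 is a cut vertex.
By contrast removing 2 leaves 2 components; it is not a cut vertex. No other vertex is a cut vertex either.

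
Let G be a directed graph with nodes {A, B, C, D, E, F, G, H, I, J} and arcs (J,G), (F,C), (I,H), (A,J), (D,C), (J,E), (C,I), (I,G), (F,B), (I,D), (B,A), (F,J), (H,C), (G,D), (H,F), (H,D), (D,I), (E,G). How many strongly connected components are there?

{A, B, C, D, E, F, G, H, I, J} are all mutually reachable — one SCC of size 10.
That gives 1 strongly connected component.

1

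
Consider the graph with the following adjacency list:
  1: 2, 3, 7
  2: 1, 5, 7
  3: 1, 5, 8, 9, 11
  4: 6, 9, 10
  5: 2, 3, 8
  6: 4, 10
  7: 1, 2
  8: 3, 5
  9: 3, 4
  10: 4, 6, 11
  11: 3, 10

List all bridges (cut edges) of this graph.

The edges on the cycle 3-8-5-3 are not bridges since each lies on that cycle.
Every edge lies on some cycle, so there are no bridges.

none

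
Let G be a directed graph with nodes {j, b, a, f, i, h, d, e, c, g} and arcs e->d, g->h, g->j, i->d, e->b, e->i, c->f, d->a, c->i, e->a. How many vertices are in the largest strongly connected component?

1

{j} is an SCC by itself.
{h} is an SCC by itself.
{e} is an SCC by itself.
{i} is an SCC by itself.
{g} is an SCC by itself.
(and 5 more singleton SCCs)
The largest has 1 vertex.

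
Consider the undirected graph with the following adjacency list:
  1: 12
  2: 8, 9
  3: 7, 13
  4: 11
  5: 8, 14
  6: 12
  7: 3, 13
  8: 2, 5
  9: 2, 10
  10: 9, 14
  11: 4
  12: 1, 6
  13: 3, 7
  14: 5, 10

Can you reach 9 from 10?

From 10 we can reach 2, 5, 8, 9, 10, 14, which includes 9.

Yes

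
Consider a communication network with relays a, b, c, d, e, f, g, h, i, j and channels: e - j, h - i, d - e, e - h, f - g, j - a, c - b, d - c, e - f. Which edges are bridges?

a-j, b-c, c-d, d-e, e-f, e-h, e-j, f-g, h-i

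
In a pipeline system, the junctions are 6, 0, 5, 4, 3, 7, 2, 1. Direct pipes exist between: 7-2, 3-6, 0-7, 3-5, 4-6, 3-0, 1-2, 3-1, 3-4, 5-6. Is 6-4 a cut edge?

No

After removing 6-4, the path 6-3-4 still connects them, so the edge is not a bridge.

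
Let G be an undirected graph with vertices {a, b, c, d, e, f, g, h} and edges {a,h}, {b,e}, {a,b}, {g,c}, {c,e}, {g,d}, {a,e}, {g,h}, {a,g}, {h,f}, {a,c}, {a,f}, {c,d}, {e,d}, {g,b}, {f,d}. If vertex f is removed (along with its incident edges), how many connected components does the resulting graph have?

1

With f gone, the remaining components are: {a, b, c, d, e, g, h}.
That is 1 component.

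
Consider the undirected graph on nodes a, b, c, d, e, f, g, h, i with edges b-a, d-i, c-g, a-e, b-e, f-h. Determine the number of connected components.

Starting from d we can reach d, i. That is one component of size 2.
Starting from f we can reach f, h. That is one component of size 2.
Starting from c we can reach c, g. That is one component of size 2.
Starting from a we can reach a, b, e. That is one component of size 3.
Total: 4 components.

4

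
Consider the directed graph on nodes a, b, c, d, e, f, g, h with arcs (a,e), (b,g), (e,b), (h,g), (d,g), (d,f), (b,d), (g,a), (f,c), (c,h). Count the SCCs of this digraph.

1

{a, b, c, d, e, f, g, h} are all mutually reachable — one SCC of size 8.
That gives 1 strongly connected component.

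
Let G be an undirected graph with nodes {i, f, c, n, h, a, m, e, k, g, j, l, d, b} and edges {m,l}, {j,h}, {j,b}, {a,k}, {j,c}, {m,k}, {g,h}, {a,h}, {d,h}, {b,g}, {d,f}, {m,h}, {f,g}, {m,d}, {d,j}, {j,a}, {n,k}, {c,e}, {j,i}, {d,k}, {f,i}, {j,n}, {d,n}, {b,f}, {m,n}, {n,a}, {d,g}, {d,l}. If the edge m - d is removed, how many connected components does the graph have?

1

m and d are still connected via m-l-d, so the component count stays at 1.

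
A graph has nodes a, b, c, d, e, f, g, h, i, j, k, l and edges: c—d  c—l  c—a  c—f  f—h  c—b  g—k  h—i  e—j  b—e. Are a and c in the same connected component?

Yes

From a we can reach a, b, c, d, e, f, h, i, j, l, which includes c.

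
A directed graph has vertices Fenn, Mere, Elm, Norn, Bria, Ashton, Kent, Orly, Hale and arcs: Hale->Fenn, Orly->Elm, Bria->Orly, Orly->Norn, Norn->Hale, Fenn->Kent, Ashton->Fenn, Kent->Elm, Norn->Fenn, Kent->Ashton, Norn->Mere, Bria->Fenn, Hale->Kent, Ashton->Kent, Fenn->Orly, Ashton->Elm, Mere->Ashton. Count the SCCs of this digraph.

{Fenn, Hale, Kent, Mere, Norn, Orly, Ashton} are all mutually reachable — one SCC of size 7.
{Bria} is an SCC by itself.
{Elm} is an SCC by itself.
That gives 3 strongly connected components.

3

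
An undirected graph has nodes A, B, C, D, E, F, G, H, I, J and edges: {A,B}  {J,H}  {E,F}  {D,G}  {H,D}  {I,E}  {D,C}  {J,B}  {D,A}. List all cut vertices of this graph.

D, E

Removing D increases the component count from 2 to 4, so D is a cut vertex.
Removing E increases the component count from 2 to 3, so E is a cut vertex.
By contrast removing J leaves 2 components; it is not a cut vertex. No other vertex is a cut vertex either.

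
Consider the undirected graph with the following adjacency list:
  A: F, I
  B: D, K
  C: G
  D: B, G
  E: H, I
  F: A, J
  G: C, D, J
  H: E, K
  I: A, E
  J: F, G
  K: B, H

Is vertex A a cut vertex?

Deleting A leaves 1 component (was 1) (its neighbors F, I remain connected to each other), so A is not a cut vertex.

No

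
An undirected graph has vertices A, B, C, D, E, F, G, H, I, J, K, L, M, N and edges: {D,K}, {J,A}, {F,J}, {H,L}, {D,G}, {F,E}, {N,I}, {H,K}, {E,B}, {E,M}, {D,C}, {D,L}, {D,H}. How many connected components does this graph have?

3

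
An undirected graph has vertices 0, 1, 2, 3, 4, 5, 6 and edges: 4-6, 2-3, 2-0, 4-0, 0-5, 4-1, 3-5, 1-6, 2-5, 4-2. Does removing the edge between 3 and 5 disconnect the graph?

After removing 3-5, the path 3-2-5 still connects them, so the edge is not a bridge.

No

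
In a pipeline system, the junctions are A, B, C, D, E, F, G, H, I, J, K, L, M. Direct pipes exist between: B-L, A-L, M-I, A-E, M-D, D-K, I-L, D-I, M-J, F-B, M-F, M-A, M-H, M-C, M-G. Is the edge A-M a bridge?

After removing A-M, the path A-L-I-M still connects them, so the edge is not a bridge.

No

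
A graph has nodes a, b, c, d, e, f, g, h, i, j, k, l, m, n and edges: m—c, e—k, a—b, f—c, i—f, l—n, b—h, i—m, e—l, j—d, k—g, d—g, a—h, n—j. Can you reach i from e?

No

The component containing e is {d, e, g, j, k, l, n}, and i is not in it.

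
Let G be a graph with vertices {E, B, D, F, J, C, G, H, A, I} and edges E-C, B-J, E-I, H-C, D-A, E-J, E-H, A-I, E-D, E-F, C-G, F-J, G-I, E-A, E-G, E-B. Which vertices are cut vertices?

Removing E increases the component count from 1 to 2, so E is a cut vertex.
By contrast removing C leaves 1 component; it is not a cut vertex. No other vertex is a cut vertex either.

E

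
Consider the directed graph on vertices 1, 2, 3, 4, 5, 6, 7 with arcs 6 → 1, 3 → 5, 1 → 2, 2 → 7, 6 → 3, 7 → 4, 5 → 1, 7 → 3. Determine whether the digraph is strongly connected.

No

There is no directed path from 2 to 6, so the graph is not strongly connected.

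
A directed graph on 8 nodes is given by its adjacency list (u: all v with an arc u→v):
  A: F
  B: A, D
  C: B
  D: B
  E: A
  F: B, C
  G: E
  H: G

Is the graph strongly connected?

There is no directed path from B to H, so the graph is not strongly connected.

No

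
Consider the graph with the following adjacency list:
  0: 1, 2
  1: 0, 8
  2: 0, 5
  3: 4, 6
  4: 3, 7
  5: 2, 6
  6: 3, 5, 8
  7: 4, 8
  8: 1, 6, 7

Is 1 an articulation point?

Deleting 1 leaves 1 component (was 1) (its neighbors 0, 8 remain connected to each other), so 1 is not a cut vertex.

No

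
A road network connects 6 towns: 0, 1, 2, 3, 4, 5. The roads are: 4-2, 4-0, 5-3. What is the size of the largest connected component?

1 is isolated — a component by itself.
Starting from 3 we can reach 3, 5. That is one component of size 2.
Starting from 0 we can reach 0, 2, 4. That is one component of size 3.
The largest has 3 vertices.

3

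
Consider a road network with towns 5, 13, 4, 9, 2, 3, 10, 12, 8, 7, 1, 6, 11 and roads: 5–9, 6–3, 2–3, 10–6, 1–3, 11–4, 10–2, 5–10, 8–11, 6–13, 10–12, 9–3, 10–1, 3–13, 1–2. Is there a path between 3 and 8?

The component containing 3 is {1, 2, 3, 5, 6, 9, 10, 12, 13}, and 8 is not in it.

No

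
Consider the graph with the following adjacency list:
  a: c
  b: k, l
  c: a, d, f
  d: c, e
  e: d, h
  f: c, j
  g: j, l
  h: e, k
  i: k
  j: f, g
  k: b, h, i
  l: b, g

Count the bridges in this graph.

The edges on the cycle e-d-c-f-j-g-l-b-k-h-e are not bridges since each lies on that cycle.
But removing k-i disconnects k from i; removing c-a disconnects c from a — these are bridges.
That makes 2 bridges.

2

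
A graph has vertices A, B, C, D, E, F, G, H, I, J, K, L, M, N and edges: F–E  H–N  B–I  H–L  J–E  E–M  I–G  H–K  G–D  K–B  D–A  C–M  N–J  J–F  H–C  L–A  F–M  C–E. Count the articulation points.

1

Removing H increases the component count from 1 to 2, so H is a cut vertex.
By contrast removing K leaves 1 component; it is not a cut vertex. No other vertex is a cut vertex either.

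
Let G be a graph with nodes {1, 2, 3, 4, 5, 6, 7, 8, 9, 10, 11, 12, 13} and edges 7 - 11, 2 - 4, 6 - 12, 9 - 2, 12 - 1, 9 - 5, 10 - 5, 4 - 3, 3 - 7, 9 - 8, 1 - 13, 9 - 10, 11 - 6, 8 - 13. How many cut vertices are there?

Removing 9 increases the component count from 1 to 2, so 9 is a cut vertex.
By contrast removing 1 leaves 1 component; it is not a cut vertex. No other vertex is a cut vertex either.

1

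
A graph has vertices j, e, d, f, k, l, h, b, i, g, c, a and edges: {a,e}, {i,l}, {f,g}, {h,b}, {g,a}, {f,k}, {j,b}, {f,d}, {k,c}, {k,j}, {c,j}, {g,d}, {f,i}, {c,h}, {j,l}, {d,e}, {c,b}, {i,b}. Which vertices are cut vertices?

f

Removing f increases the component count from 1 to 2, so f is a cut vertex.
By contrast removing k leaves 1 component; it is not a cut vertex. No other vertex is a cut vertex either.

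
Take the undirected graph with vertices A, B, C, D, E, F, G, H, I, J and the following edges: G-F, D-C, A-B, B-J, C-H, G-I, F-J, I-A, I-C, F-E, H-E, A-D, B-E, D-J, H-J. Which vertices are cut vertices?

none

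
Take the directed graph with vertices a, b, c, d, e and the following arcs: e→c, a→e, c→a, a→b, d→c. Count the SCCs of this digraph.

3

{a, c, e} are all mutually reachable — one SCC of size 3.
{d} is an SCC by itself.
{b} is an SCC by itself.
That gives 3 strongly connected components.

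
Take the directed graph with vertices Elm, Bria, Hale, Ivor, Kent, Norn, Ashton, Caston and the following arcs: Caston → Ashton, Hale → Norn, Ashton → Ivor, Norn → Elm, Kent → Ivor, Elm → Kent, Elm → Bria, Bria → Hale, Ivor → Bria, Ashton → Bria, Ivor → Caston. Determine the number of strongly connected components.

1

{Elm, Bria, Hale, Ivor, Kent, Norn, Ashton, Caston} are all mutually reachable — one SCC of size 8.
That gives 1 strongly connected component.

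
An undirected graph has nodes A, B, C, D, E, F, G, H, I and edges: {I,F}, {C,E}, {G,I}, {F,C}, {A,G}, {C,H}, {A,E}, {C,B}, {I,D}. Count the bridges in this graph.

The edges on the cycle A-G-I-F-C-E-A are not bridges since each lies on that cycle.
But removing I–D disconnects I from D; removing C–B disconnects C from B; removing H–C disconnects H from C — these are bridges.
That makes 3 bridges.

3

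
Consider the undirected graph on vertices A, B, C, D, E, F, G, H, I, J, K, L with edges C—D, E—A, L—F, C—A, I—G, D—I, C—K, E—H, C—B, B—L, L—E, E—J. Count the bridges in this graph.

7

The edges on the cycle C-B-L-E-A-C are not bridges since each lies on that cycle.
But removing I—G disconnects I from G; removing E—J disconnects E from J; removing H—E disconnects H from E; removing C—D disconnects C from D — these are bridges.
In total 7 edges are bridges.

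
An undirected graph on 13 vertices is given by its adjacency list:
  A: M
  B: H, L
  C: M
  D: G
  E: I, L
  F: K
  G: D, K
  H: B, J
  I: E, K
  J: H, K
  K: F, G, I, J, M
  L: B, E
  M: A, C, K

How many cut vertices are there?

Removing G increases the component count from 1 to 2, so G is a cut vertex.
Removing K increases the component count from 1 to 4, so K is a cut vertex.
Removing M increases the component count from 1 to 3, so M is a cut vertex.
By contrast removing H leaves 1 component; it is not a cut vertex. No other vertex is a cut vertex either.

3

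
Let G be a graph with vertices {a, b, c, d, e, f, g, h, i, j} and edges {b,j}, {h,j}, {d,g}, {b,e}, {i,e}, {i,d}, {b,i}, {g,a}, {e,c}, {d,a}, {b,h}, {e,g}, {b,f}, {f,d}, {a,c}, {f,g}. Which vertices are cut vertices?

b

Removing b increases the component count from 1 to 2, so b is a cut vertex.
By contrast removing g leaves 1 component; it is not a cut vertex. No other vertex is a cut vertex either.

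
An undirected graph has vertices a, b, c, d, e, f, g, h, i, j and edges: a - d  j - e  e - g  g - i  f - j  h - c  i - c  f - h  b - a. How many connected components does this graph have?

2

Starting from a we can reach a, b, d. That is one component of size 3.
Starting from c we can reach c, e, f, g, h, i, j. That is one component of size 7.
Total: 2 components.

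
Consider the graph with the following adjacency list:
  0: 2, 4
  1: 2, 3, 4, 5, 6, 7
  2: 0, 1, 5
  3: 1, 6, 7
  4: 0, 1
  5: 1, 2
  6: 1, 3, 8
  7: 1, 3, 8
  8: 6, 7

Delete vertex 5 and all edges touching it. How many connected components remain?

1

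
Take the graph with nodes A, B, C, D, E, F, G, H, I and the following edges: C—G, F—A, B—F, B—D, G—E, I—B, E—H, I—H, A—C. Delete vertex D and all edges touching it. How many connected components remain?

1

With D gone, the remaining components are: {A, B, C, E, F, G, H, I}.
That is 1 component.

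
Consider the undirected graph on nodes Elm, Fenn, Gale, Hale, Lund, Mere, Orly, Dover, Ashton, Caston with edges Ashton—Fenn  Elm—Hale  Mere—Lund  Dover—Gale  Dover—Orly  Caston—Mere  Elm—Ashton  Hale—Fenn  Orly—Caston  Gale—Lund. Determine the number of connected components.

2

Starting from Elm we can reach Elm, Fenn, Hale, Ashton. That is one component of size 4.
Starting from Gale we can reach Gale, Lund, Mere, Orly, Dover, Caston. That is one component of size 6.
Total: 2 components.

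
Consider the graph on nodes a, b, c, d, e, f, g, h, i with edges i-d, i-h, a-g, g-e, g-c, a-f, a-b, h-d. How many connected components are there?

2

Starting from d we can reach d, h, i. That is one component of size 3.
Starting from a we can reach a, b, c, e, f, g. That is one component of size 6.
Total: 2 components.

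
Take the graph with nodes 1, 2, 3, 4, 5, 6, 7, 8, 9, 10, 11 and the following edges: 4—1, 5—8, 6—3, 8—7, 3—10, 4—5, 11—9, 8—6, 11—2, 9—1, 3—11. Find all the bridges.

The edges on the cycle 4-5-8-6-3-11-9-1-4 are not bridges since each lies on that cycle.
But removing 10—3 disconnects 10 from 3; removing 7—8 disconnects 7 from 8; removing 2—11 disconnects 2 from 11 — these are bridges.

10-3, 11-2, 7-8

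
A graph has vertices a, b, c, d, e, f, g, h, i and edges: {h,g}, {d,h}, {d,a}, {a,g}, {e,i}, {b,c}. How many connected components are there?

f is isolated — a component by itself.
Starting from e we can reach e, i. That is one component of size 2.
Starting from b we can reach b, c. That is one component of size 2.
Starting from a we can reach a, d, g, h. That is one component of size 4.
Total: 4 components.

4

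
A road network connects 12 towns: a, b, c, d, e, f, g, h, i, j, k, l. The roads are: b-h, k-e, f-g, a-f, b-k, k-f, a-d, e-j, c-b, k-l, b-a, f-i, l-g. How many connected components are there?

1

Starting from a we can reach a, b, c, d, e, f, g, h, i, j, k, l. That is one component of size 12.
Total: 1 component.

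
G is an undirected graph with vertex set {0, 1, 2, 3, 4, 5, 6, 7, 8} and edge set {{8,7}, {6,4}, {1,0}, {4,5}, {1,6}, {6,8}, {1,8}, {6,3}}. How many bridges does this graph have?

5

The edges on the cycle 1-6-8-1 are not bridges since each lies on that cycle.
But removing 4–5 disconnects 4 from 5; removing 8–7 disconnects 8 from 7; removing 6–3 disconnects 6 from 3; removing 1–0 disconnects 1 from 0 — these are bridges.
In total 5 edges are bridges.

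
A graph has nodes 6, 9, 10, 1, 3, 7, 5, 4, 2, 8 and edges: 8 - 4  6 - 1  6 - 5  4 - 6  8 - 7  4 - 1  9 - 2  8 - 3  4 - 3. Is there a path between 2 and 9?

From 2 we can reach 2, 9, which includes 9.

Yes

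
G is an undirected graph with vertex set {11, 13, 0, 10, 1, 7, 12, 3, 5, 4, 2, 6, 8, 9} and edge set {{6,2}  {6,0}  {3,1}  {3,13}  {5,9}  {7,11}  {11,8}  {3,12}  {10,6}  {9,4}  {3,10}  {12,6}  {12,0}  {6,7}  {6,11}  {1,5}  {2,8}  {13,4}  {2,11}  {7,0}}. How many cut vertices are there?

1

Removing 3 increases the component count from 1 to 2, so 3 is a cut vertex.
By contrast removing 9 leaves 1 component; it is not a cut vertex. No other vertex is a cut vertex either.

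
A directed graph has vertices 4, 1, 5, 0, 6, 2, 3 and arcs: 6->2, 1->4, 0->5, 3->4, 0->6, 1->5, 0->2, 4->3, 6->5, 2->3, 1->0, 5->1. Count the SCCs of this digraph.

3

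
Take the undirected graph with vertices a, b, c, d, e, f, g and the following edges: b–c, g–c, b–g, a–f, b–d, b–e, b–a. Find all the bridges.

The edges on the cycle b-g-c-b are not bridges since each lies on that cycle.
But removing b–e disconnects b from e; removing b–a disconnects b from a; removing b–d disconnects b from d; removing f–a disconnects f from a — these are bridges.

a-b, a-f, b-d, b-e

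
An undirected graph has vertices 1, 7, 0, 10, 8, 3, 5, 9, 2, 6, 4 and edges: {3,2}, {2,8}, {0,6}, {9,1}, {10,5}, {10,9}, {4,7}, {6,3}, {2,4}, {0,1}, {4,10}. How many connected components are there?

Starting from 0 we can reach 0, 1, 2, 3, 4, 5, 6, 7, 8, 9, 10. That is one component of size 11.
Total: 1 component.

1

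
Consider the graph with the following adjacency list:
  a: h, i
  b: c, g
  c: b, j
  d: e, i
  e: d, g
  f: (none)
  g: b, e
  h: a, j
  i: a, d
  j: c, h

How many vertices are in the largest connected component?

9

f is isolated — a component by itself.
Starting from a we can reach a, b, c, d, e, g, h, i, j. That is one component of size 9.
The largest has 9 vertices.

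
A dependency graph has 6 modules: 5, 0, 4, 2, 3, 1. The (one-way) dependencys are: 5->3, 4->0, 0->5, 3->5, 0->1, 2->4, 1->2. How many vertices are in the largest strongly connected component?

4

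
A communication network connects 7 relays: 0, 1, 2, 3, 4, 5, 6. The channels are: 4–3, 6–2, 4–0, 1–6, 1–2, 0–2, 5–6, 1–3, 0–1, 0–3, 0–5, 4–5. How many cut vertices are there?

0

Removing 5, for instance, still leaves 1 component. No single vertex removal increases the component count — the graph has no articulation points.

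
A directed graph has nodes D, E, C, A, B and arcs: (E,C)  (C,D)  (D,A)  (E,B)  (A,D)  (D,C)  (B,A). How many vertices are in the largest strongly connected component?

3

{A, C, D} are all mutually reachable — one SCC of size 3.
{B} is an SCC by itself.
{E} is an SCC by itself.
The largest has 3 vertices.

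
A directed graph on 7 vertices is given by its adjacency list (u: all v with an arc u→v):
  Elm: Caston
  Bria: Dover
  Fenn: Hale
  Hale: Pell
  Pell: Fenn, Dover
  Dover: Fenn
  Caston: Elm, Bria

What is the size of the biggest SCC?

{Fenn, Hale, Pell, Dover} are all mutually reachable — one SCC of size 4.
{Elm, Caston} are all mutually reachable — one SCC of size 2.
{Bria} is an SCC by itself.
The largest has 4 vertices.

4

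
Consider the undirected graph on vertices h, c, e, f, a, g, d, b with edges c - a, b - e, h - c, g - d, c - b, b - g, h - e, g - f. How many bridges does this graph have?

The edges on the cycle h-c-b-e-h are not bridges since each lies on that cycle.
But removing c - a disconnects c from a; removing b - g disconnects b from g; removing g - d disconnects g from d; removing g - f disconnects g from f — these are bridges.
That makes 4 bridges.

4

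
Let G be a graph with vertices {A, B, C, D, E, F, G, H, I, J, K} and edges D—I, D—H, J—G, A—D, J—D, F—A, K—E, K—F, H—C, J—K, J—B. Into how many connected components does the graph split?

1

Starting from A we can reach A, B, C, D, E, F, G, H, I, J, K. That is one component of size 11.
Total: 1 component.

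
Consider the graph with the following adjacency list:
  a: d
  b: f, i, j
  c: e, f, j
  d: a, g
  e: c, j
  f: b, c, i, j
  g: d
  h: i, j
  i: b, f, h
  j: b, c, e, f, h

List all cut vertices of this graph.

d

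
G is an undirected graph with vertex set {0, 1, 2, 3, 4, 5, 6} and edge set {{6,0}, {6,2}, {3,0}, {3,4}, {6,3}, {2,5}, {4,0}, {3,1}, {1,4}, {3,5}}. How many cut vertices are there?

0

Removing 0, for instance, still leaves 1 component. No single vertex removal increases the component count — the graph has no articulation points.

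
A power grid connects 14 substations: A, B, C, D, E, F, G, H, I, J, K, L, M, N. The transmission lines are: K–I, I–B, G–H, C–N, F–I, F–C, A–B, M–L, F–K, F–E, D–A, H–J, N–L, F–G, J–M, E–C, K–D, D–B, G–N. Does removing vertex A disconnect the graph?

No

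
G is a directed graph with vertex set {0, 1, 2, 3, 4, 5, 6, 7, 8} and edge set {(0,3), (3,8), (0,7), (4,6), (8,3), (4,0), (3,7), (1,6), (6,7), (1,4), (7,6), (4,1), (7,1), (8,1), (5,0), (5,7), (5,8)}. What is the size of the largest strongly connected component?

7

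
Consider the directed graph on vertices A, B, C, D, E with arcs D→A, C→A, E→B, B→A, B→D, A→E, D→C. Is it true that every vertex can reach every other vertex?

Yes

From B we can reach every vertex (A, B, C, D, E), and every vertex can reach B (A, B, C, D, E). So the whole graph is one strongly connected component.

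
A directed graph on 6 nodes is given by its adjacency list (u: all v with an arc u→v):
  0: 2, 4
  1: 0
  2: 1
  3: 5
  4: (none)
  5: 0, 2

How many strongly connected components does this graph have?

4

{0, 1, 2} are all mutually reachable — one SCC of size 3.
{3} is an SCC by itself.
{4} is an SCC by itself.
{5} is an SCC by itself.
That gives 4 strongly connected components.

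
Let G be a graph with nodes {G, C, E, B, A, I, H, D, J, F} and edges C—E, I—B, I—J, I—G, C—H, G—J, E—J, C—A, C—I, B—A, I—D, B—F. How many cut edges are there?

3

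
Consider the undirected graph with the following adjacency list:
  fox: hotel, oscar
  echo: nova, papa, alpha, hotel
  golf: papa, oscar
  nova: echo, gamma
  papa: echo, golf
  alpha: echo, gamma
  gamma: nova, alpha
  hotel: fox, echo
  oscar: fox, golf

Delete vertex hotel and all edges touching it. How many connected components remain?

1

With hotel gone, the remaining components are: {fox, echo, golf, nova, papa, alpha, gamma, oscar}.
That is 1 component.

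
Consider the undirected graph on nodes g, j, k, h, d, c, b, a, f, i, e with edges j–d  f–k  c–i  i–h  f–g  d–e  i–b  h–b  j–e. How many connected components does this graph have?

4

a is isolated — a component by itself.
Starting from f we can reach f, g, k. That is one component of size 3.
Starting from d we can reach d, e, j. That is one component of size 3.
Starting from b we can reach b, c, h, i. That is one component of size 4.
Total: 4 components.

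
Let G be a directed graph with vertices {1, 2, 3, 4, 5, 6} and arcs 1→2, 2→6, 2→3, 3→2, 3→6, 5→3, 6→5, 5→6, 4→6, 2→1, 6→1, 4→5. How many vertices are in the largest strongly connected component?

5

{1, 2, 3, 5, 6} are all mutually reachable — one SCC of size 5.
{4} is an SCC by itself.
The largest has 5 vertices.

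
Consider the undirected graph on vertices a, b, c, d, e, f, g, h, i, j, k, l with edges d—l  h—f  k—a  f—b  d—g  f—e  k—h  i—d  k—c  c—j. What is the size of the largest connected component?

8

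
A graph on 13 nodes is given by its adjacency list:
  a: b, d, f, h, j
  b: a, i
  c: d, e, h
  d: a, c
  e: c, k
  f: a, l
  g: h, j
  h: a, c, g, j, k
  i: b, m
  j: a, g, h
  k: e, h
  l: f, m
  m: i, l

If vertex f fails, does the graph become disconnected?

Deleting f leaves 1 component (was 1) (its neighbors a, l remain connected to each other), so f is not a cut vertex.

No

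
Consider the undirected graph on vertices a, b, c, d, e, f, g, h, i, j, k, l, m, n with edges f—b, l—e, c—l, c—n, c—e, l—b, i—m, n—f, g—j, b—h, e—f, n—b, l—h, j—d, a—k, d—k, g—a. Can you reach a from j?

Yes

From j we can reach a, d, g, j, k, which includes a.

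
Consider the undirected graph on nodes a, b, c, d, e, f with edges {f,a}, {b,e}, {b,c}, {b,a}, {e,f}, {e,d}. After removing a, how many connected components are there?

With a gone, the remaining components are: {b, c, d, e, f}.
That is 1 component.

1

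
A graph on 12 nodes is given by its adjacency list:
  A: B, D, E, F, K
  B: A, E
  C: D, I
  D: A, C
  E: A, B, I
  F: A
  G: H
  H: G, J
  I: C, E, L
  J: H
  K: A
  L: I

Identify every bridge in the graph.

The edges on the cycle A-E-I-C-D-A are not bridges since each lies on that cycle.
But removing J-H disconnects J from H; removing I-L disconnects I from L; removing F-A disconnects F from A; removing K-A disconnects K from A — these are bridges.
In total 5 edges are bridges.

A-F, A-K, G-H, H-J, I-L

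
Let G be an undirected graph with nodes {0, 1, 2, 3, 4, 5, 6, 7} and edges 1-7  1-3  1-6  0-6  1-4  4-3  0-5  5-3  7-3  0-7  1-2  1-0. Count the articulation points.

1

Removing 1 increases the component count from 1 to 2, so 1 is a cut vertex.
By contrast removing 4 leaves 1 component; it is not a cut vertex. No other vertex is a cut vertex either.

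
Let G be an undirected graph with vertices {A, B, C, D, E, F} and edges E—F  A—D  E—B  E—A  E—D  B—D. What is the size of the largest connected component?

5

C is isolated — a component by itself.
Starting from A we can reach A, B, D, E, F. That is one component of size 5.
The largest has 5 vertices.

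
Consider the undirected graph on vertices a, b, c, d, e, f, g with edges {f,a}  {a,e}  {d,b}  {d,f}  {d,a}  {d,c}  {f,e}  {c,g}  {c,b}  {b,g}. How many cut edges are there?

0

The edges on the cycle d-f-e-a-d are not bridges since each lies on that cycle.
Every edge lies on some cycle, so there are no bridges.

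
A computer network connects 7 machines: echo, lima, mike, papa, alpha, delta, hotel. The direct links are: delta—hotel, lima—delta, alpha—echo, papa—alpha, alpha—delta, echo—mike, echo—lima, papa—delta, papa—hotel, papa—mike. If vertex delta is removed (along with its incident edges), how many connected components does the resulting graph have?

1

With delta gone, the remaining components are: {echo, lima, mike, papa, alpha, hotel}.
That is 1 component.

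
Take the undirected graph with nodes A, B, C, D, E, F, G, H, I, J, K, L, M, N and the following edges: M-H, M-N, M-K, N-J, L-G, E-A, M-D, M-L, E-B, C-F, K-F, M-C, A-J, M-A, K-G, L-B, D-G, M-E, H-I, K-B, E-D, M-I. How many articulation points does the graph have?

1

Removing M increases the component count from 1 to 2, so M is a cut vertex.
By contrast removing K leaves 1 component; it is not a cut vertex. No other vertex is a cut vertex either.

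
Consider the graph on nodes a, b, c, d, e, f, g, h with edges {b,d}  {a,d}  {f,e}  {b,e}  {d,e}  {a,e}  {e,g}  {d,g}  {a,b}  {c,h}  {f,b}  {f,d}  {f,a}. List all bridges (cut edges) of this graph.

The edges on the cycle d-e-g-d are not bridges since each lies on that cycle.
But removing c-h disconnects c from h — this is a bridge.

c-h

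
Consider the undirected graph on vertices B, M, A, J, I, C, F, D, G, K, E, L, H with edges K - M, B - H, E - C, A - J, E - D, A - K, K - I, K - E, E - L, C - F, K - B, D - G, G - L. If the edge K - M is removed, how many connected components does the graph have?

2

Before removal there is 1 component.
K - M is a bridge — removing it separates K's side from M's side.
After removal: 2 components.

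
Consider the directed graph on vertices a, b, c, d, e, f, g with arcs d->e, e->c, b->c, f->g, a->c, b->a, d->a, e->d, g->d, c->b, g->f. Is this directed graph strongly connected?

No

There is no directed path from a to d, so the graph is not strongly connected.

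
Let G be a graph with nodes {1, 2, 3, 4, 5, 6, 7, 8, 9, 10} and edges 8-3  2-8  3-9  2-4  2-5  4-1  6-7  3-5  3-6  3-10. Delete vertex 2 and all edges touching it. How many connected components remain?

2

With 2 gone, the remaining components are: {1, 4}; {3, 5, 6, 7, 8, 9, 10}.
That is 2 components.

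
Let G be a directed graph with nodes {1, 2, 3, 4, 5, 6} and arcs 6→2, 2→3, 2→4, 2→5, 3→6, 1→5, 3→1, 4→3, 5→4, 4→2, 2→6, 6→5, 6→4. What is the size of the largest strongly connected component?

{1, 2, 3, 4, 5, 6} are all mutually reachable — one SCC of size 6.
The largest has 6 vertices.

6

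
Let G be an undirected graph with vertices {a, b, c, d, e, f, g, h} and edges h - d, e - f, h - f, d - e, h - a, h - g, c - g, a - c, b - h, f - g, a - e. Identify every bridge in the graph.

The edges on the cycle h-d-e-a-h are not bridges since each lies on that cycle.
But removing h - b disconnects h from b — this is a bridge.

b-h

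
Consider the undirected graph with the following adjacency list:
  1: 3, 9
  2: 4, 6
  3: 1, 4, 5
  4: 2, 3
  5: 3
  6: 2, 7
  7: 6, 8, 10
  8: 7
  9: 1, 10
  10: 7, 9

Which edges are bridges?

The edges on the cycle 9-10-7-6-2-4-3-1-9 are not bridges since each lies on that cycle.
But removing 8-7 disconnects 8 from 7; removing 5-3 disconnects 5 from 3 — these are bridges.

3-5, 7-8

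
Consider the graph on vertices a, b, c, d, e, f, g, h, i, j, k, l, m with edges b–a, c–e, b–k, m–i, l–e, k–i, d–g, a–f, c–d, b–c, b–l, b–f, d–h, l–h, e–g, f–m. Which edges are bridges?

none

The edges on the cycle b-a-f-b are not bridges since each lies on that cycle.
Every edge lies on some cycle, so there are no bridges.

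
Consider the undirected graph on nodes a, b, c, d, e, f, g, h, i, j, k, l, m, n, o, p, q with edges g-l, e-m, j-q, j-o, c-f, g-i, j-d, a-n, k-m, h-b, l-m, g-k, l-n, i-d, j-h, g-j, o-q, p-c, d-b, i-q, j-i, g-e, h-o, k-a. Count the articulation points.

2

Removing c increases the component count from 2 to 3, so c is a cut vertex.
Removing g increases the component count from 2 to 3, so g is a cut vertex.
By contrast removing a leaves 2 components; it is not a cut vertex. No other vertex is a cut vertex either.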